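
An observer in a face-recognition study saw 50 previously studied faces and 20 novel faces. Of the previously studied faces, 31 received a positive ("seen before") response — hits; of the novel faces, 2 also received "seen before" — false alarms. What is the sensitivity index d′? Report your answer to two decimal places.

H = 31/50 = 0.6200
FA = 2/20 = 0.1000
z(H) = 0.3055
z(FA) = -1.2816
d' = z(H) − z(FA) = 0.3055 − (-1.2816) = 1.5871

d′ = 1.59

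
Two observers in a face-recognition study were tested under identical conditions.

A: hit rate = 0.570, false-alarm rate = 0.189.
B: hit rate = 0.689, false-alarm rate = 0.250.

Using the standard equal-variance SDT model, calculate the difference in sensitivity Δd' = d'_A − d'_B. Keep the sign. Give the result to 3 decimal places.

A: z(0.570) = 0.1764, z(0.189) = -0.8816, d' = 1.0580
B: z(0.689) = 0.4930, z(0.250) = -0.6745, d' = 1.1675
Δd' = d'_A − d'_B = 1.0580 − 1.1675 = -0.1095
B has the higher sensitivity.

Δd' = -0.110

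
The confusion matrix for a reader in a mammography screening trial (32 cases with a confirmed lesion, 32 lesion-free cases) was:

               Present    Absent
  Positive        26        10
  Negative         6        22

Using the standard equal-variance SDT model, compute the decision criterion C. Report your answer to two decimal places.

H = 26/32 = 0.8125
FA = 10/32 = 0.3125
z(0.8125) = 0.8871, z(0.3125) = -0.4888
c = −½·[z(H) + z(FA)] = −0.5 × (0.8871 + (-0.4888)) = -0.19915

C = -0.20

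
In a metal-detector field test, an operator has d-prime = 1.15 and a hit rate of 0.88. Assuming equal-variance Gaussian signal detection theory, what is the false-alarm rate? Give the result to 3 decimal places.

false-alarm rate = 0.510

z(hit rate) = z(0.88) = 1.1750
z(FA) = z(H) − d' = 1.1750 − 1.15 = 0.0250
false-alarm rate = Φ(0.0250) = 0.5100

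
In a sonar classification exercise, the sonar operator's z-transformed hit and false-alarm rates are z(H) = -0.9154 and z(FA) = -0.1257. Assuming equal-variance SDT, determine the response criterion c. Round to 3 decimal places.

c = −½·[z(H) + z(FA)] = −½·(-0.9154 + (-0.1257)) = 0.52055
c > 0: the sonar operator has a conservative response bias.

c = 0.521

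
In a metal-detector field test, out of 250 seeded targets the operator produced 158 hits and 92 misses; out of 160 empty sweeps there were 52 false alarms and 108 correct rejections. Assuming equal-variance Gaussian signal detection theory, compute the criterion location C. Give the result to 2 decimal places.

H = 158/250 = 0.6320
FA = 52/160 = 0.3250
z(H) = z(0.6320) = 0.337
z(FA) = z(0.3250) = -0.454
c = −½·[z(H) + z(FA)] = −0.5 × (0.337 + (-0.454)) = 0.0585
c > 0: the operator has a conservative response bias.

C = 0.06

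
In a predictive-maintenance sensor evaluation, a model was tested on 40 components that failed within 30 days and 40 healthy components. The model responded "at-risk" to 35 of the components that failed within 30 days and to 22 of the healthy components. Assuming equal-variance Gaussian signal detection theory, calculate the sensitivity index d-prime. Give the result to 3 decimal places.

H = 35/40 = 0.8750
FA = 22/40 = 0.5500
Φ⁻¹(0.8750) = 1.1503, Φ⁻¹(0.5500) = 0.1257
d' = z(H) − z(FA) = 1.1503 − 0.1257 = 1.0246

d-prime = 1.025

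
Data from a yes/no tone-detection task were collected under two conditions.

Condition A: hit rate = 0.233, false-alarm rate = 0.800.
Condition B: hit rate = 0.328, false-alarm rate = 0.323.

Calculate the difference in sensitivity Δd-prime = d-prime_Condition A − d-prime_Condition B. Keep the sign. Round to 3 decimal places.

Δd-prime = -1.585

Condition A: z(0.233) = -0.7290, z(0.800) = 0.8416, d' = -1.5706
Condition B: z(0.328) = -0.4454, z(0.323) = -0.4593, d' = 0.0139
Δd' = d'_Condition A − d'_Condition B = -1.5706 − 0.0139 = -1.5845
Condition B has the higher sensitivity.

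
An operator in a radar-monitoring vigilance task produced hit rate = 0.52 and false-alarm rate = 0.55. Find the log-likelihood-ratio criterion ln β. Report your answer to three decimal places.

ln β = 0.007

z(0.52) = 0.0502, z(0.55) = 0.1257
ln β = −½·[z(H)² − z(FA)²] = −0.5 × (0.0025 − 0.0158) = 0.00665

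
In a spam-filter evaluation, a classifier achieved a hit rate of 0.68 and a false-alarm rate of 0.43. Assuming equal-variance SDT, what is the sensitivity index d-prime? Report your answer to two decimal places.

z(H) = 0.468
z(FA) = -0.176
d' = z(H) − z(FA) = 0.468 − (-0.176) = 0.644

d-prime = 0.64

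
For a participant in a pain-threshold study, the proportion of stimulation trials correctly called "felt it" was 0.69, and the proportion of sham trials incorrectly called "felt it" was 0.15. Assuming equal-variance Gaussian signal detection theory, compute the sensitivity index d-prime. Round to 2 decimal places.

z(H) = 0.496
z(FA) = -1.036
d' = z(H) − z(FA) = 0.496 − (-1.036) = 1.532

d-prime = 1.53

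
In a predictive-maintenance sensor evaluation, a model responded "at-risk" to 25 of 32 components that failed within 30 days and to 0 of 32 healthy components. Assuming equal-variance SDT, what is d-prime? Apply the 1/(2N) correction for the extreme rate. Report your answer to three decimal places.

The false-alarm rate is 0/32 = 0, so apply the 1/(2N) correction: FA → 1/(2·32) = 0.01562.
z(H) = z(0.78125) = 0.7764
z(FA) = z(0.01562) = -2.1540
d' = 0.7764 − (-2.1540) = 2.9304

d-prime = 2.930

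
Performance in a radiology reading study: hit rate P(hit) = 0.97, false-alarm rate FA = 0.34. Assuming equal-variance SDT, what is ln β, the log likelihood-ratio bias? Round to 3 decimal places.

Φ⁻¹(H) = Φ⁻¹(0.97) = 1.8808
Φ⁻¹(FA) = Φ⁻¹(0.34) = -0.4125
ln β = −½·[z(H)² − z(FA)²] = −0.5 × (3.5374 − 0.1702) = -1.6836

ln β = -1.684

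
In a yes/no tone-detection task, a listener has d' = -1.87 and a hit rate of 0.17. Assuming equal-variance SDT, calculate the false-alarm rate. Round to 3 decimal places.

false-alarm rate = 0.820

z(hit rate) = z(0.17) = -0.9542
z(FA) = z(H) − d' = -0.9542 − (-1.87) = 0.9158
false-alarm rate = Φ(0.9158) = 0.8201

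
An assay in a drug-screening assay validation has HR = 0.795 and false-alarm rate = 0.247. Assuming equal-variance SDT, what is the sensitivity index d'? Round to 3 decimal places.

z(H) = z(0.795) = 0.8239
z(FA) = z(0.247) = -0.6840
d' = z(H) − z(FA) = 0.8239 − (-0.6840) = 1.5079

d' = 1.508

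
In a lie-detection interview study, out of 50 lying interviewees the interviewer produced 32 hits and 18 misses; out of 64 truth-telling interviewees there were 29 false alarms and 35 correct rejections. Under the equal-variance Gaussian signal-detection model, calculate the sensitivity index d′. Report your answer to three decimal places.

d′ = 0.476

H = 32/50 = 0.6400
FA = 29/64 = 0.4531
z(0.6400) = 0.3585, z(0.4531) = -0.1178
d' = z(H) − z(FA) = 0.3585 − (-0.1178) = 0.4763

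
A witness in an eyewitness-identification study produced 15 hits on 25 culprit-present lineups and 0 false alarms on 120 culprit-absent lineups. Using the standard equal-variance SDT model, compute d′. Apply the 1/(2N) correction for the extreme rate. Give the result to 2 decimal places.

The false-alarm rate is 0/120 = 0, so apply the 1/(2N) correction: FA → 1/(2·120) = 0.00417.
z(H) = z(0.60000) = 0.253
z(FA) = z(0.00417) = -2.638
d' = 0.253 − (-2.638) = 2.891

d′ = 2.89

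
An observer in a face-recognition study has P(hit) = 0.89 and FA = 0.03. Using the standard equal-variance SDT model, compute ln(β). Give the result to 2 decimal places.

ln β = 1.02

z(H) = 1.227
z(FA) = -1.881
ln β = −½·[z(H)² − z(FA)²] = −0.5 × (1.506 − 3.538) = 1.016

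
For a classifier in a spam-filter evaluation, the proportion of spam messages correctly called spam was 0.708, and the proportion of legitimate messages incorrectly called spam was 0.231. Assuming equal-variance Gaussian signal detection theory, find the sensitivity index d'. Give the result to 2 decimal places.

d' = 1.28

z(H) = 0.548
z(FA) = -0.736
d' = z(H) − z(FA) = 0.548 − (-0.736) = 1.284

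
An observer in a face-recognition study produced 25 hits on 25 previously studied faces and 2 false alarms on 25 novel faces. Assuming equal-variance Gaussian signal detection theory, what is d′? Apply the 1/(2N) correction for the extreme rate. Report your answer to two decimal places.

d′ = 3.46

The hit rate is 25/25 = 1, so apply the 1/(2N) correction: H → 1 − 1/(2·25) = 0.98000.
z(H) = z(0.98000) = 2.054
z(FA) = z(0.08000) = -1.405
d' = 2.054 − (-1.405) = 3.459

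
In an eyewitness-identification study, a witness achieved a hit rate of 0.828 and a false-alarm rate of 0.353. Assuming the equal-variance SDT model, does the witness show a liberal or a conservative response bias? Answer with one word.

z(H) = 0.946, z(FA) = -0.377
c = −½·(z(H) + z(FA)) = -0.2845
c < 0 → liberal criterion (biased toward responding “yes”).

liberal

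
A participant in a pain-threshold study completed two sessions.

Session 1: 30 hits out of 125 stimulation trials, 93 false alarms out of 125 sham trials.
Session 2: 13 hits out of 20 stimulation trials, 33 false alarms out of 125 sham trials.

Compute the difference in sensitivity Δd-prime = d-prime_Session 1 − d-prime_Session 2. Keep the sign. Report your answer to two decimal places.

Session 1: z(0.2400) = -0.706, z(0.7440) = 0.656, d' = -1.362
Session 2: z(0.6500) = 0.385, z(0.2640) = -0.631, d' = 1.016
Δd' = d'_Session 1 − d'_Session 2 = -1.362 − 1.016 = -2.378
Session 2 has the higher sensitivity.

Δd-prime = -2.38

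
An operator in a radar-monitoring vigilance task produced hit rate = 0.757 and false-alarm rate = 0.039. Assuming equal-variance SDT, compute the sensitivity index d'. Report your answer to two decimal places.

d' = 2.46

Φ⁻¹(H) = Φ⁻¹(0.757) = 0.697
Φ⁻¹(FA) = Φ⁻¹(0.039) = -1.762
d' = z(H) − z(FA) = 0.697 − (-1.762) = 2.459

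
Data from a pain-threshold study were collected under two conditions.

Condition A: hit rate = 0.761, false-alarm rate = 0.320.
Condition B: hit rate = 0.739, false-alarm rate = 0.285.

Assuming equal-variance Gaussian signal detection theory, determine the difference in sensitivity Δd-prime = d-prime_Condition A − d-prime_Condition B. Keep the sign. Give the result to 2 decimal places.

Δd-prime = -0.03

Condition A: z(0.761) = 0.710, z(0.320) = -0.468, d' = 1.178
Condition B: z(0.739) = 0.640, z(0.285) = -0.568, d' = 1.208
Δd' = d'_Condition A − d'_Condition B = 1.178 − 1.208 = -0.030
Condition B has the higher sensitivity.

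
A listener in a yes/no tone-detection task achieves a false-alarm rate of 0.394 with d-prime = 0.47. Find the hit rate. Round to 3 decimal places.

z(false-alarm rate) = z(0.394) = -0.2689
z(H) = z(FA) + d' = -0.2689 + 0.47 = 0.2011
hit rate = Φ(0.2011) = 0.5797

hit rate = 0.580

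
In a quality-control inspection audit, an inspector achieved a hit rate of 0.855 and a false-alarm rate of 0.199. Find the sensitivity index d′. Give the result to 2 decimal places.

Φ⁻¹(H) = 1.058
Φ⁻¹(FA) = -0.845
d' = z(H) − z(FA) = 1.058 − (-0.845) = 1.903

d′ = 1.90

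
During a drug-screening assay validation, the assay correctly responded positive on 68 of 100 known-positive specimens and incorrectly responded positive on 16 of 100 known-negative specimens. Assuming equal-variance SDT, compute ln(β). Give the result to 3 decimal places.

H = 68/100 = 0.6800
FA = 16/100 = 0.1600
Φ⁻¹(H) = Φ⁻¹(0.6800) = 0.4677
Φ⁻¹(FA) = Φ⁻¹(0.1600) = -0.9945
ln β = −½·[z(H)² − z(FA)²] = −0.5 × (0.2187 − 0.9890) = 0.38515

ln β = 0.385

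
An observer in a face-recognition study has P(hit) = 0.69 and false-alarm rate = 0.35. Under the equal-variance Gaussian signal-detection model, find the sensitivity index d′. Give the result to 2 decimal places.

z(H) = z(0.69) = 0.496
z(FA) = z(0.35) = -0.385
d' = z(H) − z(FA) = 0.496 − (-0.385) = 0.881

d′ = 0.88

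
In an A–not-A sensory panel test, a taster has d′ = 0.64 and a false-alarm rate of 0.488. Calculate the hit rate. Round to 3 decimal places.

z(false-alarm rate) = z(0.488) = -0.0301
z(H) = z(FA) + d' = -0.0301 + 0.64 = 0.6099
hit rate = Φ(0.6099) = 0.7290

hit rate = 0.729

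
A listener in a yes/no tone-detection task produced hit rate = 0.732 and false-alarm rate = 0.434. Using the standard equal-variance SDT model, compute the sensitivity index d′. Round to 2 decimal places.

d′ = 0.79

z(H) = 0.619
z(FA) = -0.166
d' = z(H) − z(FA) = 0.619 − (-0.166) = 0.785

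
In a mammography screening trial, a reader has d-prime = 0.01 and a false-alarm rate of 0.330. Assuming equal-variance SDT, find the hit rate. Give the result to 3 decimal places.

hit rate = 0.334

z(false-alarm rate) = z(0.330) = -0.4399
z(H) = z(FA) + d' = -0.4399 + 0.01 = -0.4299
hit rate = Φ(-0.4299) = 0.3336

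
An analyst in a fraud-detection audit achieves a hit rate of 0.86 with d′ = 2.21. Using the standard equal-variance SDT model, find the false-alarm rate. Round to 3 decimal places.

z(hit rate) = z(0.86) = 1.0803
z(FA) = z(H) − d' = 1.0803 − 2.21 = -1.1297
false-alarm rate = Φ(-1.1297) = 0.1293

false-alarm rate = 0.129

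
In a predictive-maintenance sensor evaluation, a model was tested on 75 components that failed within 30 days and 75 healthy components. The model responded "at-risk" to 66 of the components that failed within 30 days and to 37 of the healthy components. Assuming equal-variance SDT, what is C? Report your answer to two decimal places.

H = 66/75 = 0.8800
FA = 37/75 = 0.4933
Φ⁻¹(H) = Φ⁻¹(0.8800) = 1.175
Φ⁻¹(FA) = Φ⁻¹(0.4933) = -0.017
c = −½·[z(H) + z(FA)] = −0.5 × (1.175 + (-0.017)) = -0.579
c < 0: the model has a liberal response bias.

C = -0.58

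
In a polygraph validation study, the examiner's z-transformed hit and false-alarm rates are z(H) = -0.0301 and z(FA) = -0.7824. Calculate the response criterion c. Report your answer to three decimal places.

c = 0.406

c = −½·[z(H) + z(FA)] = −½·(-0.0301 + (-0.7824)) = 0.40625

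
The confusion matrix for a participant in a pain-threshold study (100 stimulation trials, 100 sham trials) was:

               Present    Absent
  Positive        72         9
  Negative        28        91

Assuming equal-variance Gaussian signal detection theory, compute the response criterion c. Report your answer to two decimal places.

H = 72/100 = 0.7200
FA = 9/100 = 0.0900
z(0.7200) = 0.583, z(0.0900) = -1.341
c = −½·[z(H) + z(FA)] = −0.5 × (0.583 + (-1.341)) = 0.379
c > 0: the participant has a conservative response bias.

c = 0.38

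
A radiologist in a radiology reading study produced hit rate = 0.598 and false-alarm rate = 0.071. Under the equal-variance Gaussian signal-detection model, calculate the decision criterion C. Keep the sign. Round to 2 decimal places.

C = 0.61

z(H) = 0.2482
z(FA) = -1.4684
c = −½·[z(H) + z(FA)] = −0.5 × (0.2482 + (-1.4684)) = 0.6101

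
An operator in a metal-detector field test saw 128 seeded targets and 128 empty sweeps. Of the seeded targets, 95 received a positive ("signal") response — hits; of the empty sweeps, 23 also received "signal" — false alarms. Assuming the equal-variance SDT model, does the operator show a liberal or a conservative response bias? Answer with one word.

conservative

z(H) = 0.650, z(FA) = -0.917
c = −½·(z(H) + z(FA)) = 0.1335
c > 0 → conservative criterion (biased toward responding “no”).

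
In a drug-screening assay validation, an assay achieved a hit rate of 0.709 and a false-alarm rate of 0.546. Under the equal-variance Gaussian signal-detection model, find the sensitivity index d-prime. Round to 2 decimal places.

d-prime = 0.43

Φ⁻¹(0.709) = 0.550, Φ⁻¹(0.546) = 0.116
d' = z(H) − z(FA) = 0.550 − 0.116 = 0.434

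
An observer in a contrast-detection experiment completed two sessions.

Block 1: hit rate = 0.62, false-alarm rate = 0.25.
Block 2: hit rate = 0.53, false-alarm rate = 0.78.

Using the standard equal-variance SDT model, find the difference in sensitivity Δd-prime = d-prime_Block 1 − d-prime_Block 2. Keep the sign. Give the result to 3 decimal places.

Δd-prime = 1.677

Block 1: z(0.62) = 0.3055, z(0.25) = -0.6745, d' = 0.9800
Block 2: z(0.53) = 0.0753, z(0.78) = 0.7722, d' = -0.6969
Δd' = d'_Block 1 − d'_Block 2 = 0.9800 − (-0.6969) = 1.6769
Block 1 has the higher sensitivity.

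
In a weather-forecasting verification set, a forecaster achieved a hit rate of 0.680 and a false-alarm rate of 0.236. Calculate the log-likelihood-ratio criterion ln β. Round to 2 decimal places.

z(H) = 0.468
z(FA) = -0.719
ln β = −½·[z(H)² − z(FA)²] = −0.5 × (0.219 − 0.517) = 0.149

ln β = 0.15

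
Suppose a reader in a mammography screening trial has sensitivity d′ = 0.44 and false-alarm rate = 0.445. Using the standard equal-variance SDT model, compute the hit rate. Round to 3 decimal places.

hit rate = 0.619

z(false-alarm rate) = z(0.445) = -0.1383
z(H) = z(FA) + d' = -0.1383 + 0.44 = 0.3017
hit rate = Φ(0.3017) = 0.6186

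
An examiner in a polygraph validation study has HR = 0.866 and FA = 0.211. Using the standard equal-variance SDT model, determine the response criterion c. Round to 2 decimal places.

c = -0.15

z(H) = z(0.866) = 1.108
z(FA) = z(0.211) = -0.803
c = −½·[z(H) + z(FA)] = −0.5 × (1.108 + (-0.803)) = -0.1525
c < 0: the examiner has a liberal response bias.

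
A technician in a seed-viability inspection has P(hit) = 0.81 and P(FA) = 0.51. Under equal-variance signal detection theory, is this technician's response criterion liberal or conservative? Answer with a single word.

z(H) = 0.878, z(FA) = 0.025
c = −½·(z(H) + z(FA)) = -0.4515
c < 0 → liberal criterion (biased toward responding “yes”).

liberal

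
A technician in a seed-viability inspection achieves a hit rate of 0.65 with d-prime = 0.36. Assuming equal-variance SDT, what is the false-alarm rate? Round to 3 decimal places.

false-alarm rate = 0.510

z(hit rate) = z(0.65) = 0.3853
z(FA) = z(H) − d' = 0.3853 − 0.36 = 0.0253
false-alarm rate = Φ(0.0253) = 0.5101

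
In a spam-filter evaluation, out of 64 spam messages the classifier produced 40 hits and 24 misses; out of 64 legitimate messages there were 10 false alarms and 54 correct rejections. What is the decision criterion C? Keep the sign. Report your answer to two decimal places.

H = 40/64 = 0.6250
FA = 10/64 = 0.1562
Φ⁻¹(H) = 0.319
Φ⁻¹(FA) = -1.010
c = −½·[z(H) + z(FA)] = −0.5 × (0.319 + (-1.010)) = 0.3455

C = 0.35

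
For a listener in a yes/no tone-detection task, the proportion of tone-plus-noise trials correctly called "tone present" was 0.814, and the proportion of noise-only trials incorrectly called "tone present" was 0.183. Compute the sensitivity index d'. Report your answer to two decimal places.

d' = 1.80

z(H) = 0.893
z(FA) = -0.904
d' = z(H) − z(FA) = 0.893 − (-0.904) = 1.797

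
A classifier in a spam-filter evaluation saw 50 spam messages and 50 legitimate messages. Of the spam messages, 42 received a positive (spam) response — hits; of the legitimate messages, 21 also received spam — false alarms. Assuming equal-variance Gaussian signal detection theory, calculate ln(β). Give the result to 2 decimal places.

ln β = -0.47

H = 42/50 = 0.8400
FA = 21/50 = 0.4200
z(H) = 0.994
z(FA) = -0.202
ln β = −½·[z(H)² − z(FA)²] = −0.5 × (0.988 − 0.041) = -0.4735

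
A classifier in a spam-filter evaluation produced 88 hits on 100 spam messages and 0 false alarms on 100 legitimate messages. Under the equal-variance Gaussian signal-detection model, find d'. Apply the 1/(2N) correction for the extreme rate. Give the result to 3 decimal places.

d' = 3.751

The false-alarm rate is 0/100 = 0, so apply the 1/(2N) correction: FA → 1/(2·100) = 0.00500.
z(H) = z(0.88000) = 1.1750
z(FA) = z(0.00500) = -2.5758
d' = 1.1750 − (-2.5758) = 3.7508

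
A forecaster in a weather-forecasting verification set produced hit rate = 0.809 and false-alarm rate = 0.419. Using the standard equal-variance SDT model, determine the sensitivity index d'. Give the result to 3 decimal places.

Φ⁻¹(H) = Φ⁻¹(0.809) = 0.8742
Φ⁻¹(FA) = Φ⁻¹(0.419) = -0.2045
d' = z(H) − z(FA) = 0.8742 − (-0.2045) = 1.0787

d' = 1.079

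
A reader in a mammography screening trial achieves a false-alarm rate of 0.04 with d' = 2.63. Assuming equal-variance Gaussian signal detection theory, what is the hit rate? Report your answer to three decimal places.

z(false-alarm rate) = z(0.04) = -1.7507
z(H) = z(FA) + d' = -1.7507 + 2.63 = 0.8793
hit rate = Φ(0.8793) = 0.8104

hit rate = 0.810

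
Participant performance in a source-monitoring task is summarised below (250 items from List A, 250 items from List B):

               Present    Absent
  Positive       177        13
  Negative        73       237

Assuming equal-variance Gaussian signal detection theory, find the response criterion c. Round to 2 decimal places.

c = 0.54

H = 177/250 = 0.7080
FA = 13/250 = 0.0520
z(H) = 0.5476
z(FA) = -1.6258
c = −½·[z(H) + z(FA)] = −0.5 × (0.5476 + (-1.6258)) = 0.5391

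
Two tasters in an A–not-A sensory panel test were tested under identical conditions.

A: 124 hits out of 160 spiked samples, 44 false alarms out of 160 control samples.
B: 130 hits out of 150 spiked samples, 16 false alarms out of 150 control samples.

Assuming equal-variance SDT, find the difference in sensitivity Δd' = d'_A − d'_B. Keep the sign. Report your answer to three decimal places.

Δd' = -1.002

A: z(0.7750) = 0.7554, z(0.2750) = -0.5978, d' = 1.3532
B: z(0.8667) = 1.1109, z(0.1067) = -1.2443, d' = 2.3552
Δd' = d'_A − d'_B = 1.3532 − 2.3552 = -1.0020
B has the higher sensitivity.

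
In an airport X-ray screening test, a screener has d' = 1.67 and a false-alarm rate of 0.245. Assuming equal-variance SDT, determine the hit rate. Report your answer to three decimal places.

z(false-alarm rate) = z(0.245) = -0.6903
z(H) = z(FA) + d' = -0.6903 + 1.67 = 0.9797
hit rate = Φ(0.9797) = 0.8364

hit rate = 0.836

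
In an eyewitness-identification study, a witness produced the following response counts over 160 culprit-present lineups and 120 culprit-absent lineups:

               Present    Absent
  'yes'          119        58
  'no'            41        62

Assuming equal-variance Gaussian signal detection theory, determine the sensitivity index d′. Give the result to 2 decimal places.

H = 119/160 = 0.7438
FA = 58/120 = 0.4833
z(0.7438) = 0.655, z(0.4833) = -0.042
d' = z(H) − z(FA) = 0.655 − (-0.042) = 0.697

d′ = 0.70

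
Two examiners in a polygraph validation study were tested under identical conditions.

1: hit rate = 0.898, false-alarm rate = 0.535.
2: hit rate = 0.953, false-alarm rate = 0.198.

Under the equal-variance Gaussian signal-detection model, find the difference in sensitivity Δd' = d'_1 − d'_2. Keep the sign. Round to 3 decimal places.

1: z(0.898) = 1.2702, z(0.535) = 0.0878, d' = 1.1824
2: z(0.953) = 1.6747, z(0.198) = -0.8488, d' = 2.5235
Δd' = d'_1 − d'_2 = 1.1824 − 2.5235 = -1.3411
2 has the higher sensitivity.

Δd' = -1.341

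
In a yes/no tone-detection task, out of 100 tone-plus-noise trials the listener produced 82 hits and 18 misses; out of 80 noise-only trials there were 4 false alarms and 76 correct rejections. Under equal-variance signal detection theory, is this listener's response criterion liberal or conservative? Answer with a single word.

z(H) = 0.915, z(FA) = -1.645
c = −½·(z(H) + z(FA)) = 0.365
c > 0 → conservative criterion (biased toward responding “no”).

conservative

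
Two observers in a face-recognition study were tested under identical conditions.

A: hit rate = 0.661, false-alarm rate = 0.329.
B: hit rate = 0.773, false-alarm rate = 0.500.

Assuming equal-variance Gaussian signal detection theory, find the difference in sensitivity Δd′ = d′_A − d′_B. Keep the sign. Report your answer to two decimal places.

Δd′ = 0.11

A: z(0.661) = 0.415, z(0.329) = -0.443, d' = 0.858
B: z(0.773) = 0.749, z(0.500) = 0.000, d' = 0.749
Δd' = d'_A − d'_B = 0.858 − 0.749 = 0.109
A has the higher sensitivity.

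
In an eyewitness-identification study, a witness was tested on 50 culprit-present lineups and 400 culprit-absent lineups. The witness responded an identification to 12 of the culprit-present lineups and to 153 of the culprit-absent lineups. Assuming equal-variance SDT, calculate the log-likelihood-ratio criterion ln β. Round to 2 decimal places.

ln β = -0.20

H = 12/50 = 0.2400
FA = 153/400 = 0.3825
Φ⁻¹(H) = -0.706
Φ⁻¹(FA) = -0.299
ln β = −½·[z(H)² − z(FA)²] = −0.5 × (0.498 − 0.089) = -0.2045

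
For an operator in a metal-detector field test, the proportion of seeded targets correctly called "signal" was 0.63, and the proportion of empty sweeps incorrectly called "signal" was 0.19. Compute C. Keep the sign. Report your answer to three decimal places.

Φ⁻¹(0.63) = 0.3319, Φ⁻¹(0.19) = -0.8779
c = −½·[z(H) + z(FA)] = −0.5 × (0.3319 + (-0.8779)) = 0.2730

C = 0.273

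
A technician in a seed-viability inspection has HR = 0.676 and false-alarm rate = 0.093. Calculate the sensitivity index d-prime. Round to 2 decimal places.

Φ⁻¹(0.676) = 0.4565, Φ⁻¹(0.093) = -1.3225
d' = z(H) − z(FA) = 0.4565 − (-1.3225) = 1.7790

d-prime = 1.78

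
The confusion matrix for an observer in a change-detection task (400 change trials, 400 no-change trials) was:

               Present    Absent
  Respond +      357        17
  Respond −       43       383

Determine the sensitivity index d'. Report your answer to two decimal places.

H = 357/400 = 0.8925
FA = 17/400 = 0.0425
z(0.8925) = 1.2399, z(0.0425) = -1.7224
d' = z(H) − z(FA) = 1.2399 − (-1.7224) = 2.9623

d' = 2.96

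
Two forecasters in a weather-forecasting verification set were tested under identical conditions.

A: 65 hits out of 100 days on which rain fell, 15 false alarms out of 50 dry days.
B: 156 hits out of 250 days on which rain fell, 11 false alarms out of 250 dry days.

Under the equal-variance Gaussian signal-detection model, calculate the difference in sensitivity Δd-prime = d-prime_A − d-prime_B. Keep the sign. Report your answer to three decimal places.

Δd-prime = -1.112

A: z(0.6500) = 0.3853, z(0.3000) = -0.5244, d' = 0.9097
B: z(0.6240) = 0.3160, z(0.0440) = -1.7060, d' = 2.0220
Δd' = d'_A − d'_B = 0.9097 − 2.0220 = -1.1123
B has the higher sensitivity.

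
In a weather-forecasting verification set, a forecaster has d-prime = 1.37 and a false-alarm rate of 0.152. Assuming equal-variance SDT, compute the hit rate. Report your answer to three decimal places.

hit rate = 0.634

z(false-alarm rate) = z(0.152) = -1.0279
z(H) = z(FA) + d' = -1.0279 + 1.37 = 0.3421
hit rate = Φ(0.3421) = 0.6339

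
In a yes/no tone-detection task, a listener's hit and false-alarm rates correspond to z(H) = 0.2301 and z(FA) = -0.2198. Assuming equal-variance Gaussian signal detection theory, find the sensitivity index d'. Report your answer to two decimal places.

d' = z(H) − z(FA) = 0.2301 − (-0.2198) = 0.4499

d' = 0.45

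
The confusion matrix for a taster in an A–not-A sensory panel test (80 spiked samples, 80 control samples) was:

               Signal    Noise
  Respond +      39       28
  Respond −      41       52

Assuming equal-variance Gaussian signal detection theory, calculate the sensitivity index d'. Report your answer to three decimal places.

d' = 0.354

H = 39/80 = 0.4875
FA = 28/80 = 0.3500
Φ⁻¹(H) = Φ⁻¹(0.4875) = -0.0313
Φ⁻¹(FA) = Φ⁻¹(0.3500) = -0.3853
d' = z(H) − z(FA) = -0.0313 − (-0.3853) = 0.3540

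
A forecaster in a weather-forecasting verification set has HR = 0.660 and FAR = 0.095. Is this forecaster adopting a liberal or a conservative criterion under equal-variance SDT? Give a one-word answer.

z(H) = 0.412, z(FA) = -1.311
c = −½·(z(H) + z(FA)) = 0.4495
c > 0 → conservative criterion (biased toward responding “no”).

conservative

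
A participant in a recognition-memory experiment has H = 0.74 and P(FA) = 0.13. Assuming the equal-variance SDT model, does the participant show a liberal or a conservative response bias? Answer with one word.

z(H) = 0.643, z(FA) = -1.126
c = −½·(z(H) + z(FA)) = 0.2415
c > 0 → conservative criterion (biased toward responding “no”).

conservative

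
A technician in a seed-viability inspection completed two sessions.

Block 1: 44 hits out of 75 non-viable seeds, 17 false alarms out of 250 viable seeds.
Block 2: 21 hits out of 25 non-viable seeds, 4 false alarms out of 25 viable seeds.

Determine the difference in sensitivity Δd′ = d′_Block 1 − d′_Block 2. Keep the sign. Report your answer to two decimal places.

Δd′ = -0.28

Block 1: z(0.5867) = 0.219, z(0.0680) = -1.491, d' = 1.710
Block 2: z(0.8400) = 0.994, z(0.1600) = -0.994, d' = 1.988
Δd' = d'_Block 1 − d'_Block 2 = 1.710 − 1.988 = -0.278
Block 2 has the higher sensitivity.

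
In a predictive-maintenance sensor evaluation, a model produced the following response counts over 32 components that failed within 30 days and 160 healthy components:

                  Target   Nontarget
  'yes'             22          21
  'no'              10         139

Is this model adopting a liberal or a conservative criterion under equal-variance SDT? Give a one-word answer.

conservative

z(H) = 0.489, z(FA) = -1.121
c = −½·(z(H) + z(FA)) = 0.316
c > 0 → conservative criterion (biased toward responding “no”).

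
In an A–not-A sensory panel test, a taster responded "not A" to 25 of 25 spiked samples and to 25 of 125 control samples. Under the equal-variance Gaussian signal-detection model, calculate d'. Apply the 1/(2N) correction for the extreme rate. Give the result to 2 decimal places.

The hit rate is 25/25 = 1, so apply the 1/(2N) correction: H → 1 − 1/(2·25) = 0.98000.
z(H) = z(0.98000) = 2.054
z(FA) = z(0.20000) = -0.842
d' = 2.054 − (-0.842) = 2.896

d' = 2.90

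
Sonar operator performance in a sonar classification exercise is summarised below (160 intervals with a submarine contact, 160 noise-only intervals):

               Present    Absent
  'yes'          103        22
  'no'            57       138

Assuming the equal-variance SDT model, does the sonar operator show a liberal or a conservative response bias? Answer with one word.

z(H) = 0.369, z(FA) = -1.092
c = −½·(z(H) + z(FA)) = 0.3615
c > 0 → conservative criterion (biased toward responding “no”).

conservative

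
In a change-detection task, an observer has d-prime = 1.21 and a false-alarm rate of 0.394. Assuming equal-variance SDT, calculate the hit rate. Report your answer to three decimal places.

z(false-alarm rate) = z(0.394) = -0.2689
z(H) = z(FA) + d' = -0.2689 + 1.21 = 0.9411
hit rate = Φ(0.9411) = 0.8267

hit rate = 0.827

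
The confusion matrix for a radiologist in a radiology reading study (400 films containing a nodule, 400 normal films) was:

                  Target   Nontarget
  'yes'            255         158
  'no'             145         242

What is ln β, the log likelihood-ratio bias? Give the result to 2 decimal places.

H = 255/400 = 0.6375
FA = 158/400 = 0.3950
z(H) = z(0.6375) = 0.352
z(FA) = z(0.3950) = -0.266
ln β = −½·[z(H)² − z(FA)²] = −0.5 × (0.124 − 0.071) = -0.0265

ln β = -0.03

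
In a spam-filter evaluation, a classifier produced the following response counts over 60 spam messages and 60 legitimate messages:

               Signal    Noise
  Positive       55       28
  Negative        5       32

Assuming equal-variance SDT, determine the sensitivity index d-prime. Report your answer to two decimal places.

H = 55/60 = 0.9167
FA = 28/60 = 0.4667
z(0.9167) = 1.383, z(0.4667) = -0.084
d' = z(H) − z(FA) = 1.383 − (-0.084) = 1.467

d-prime = 1.47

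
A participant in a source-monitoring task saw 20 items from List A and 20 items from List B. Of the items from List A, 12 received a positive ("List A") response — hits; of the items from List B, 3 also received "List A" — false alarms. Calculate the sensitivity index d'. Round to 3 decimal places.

d' = 1.290

H = 12/20 = 0.6000
FA = 3/20 = 0.1500
z(H) = z(0.6000) = 0.2533
z(FA) = z(0.1500) = -1.0364
d' = z(H) − z(FA) = 0.2533 − (-1.0364) = 1.2897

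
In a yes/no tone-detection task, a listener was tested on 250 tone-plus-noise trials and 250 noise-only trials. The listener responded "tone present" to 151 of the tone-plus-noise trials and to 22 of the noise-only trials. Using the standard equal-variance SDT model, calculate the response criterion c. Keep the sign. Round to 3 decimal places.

c = 0.545

H = 151/250 = 0.6040
FA = 22/250 = 0.0880
Φ⁻¹(H) = Φ⁻¹(0.6040) = 0.2637
Φ⁻¹(FA) = Φ⁻¹(0.0880) = -1.3532
c = −½·[z(H) + z(FA)] = −0.5 × (0.2637 + (-1.3532)) = 0.54475
c > 0: the listener has a conservative response bias.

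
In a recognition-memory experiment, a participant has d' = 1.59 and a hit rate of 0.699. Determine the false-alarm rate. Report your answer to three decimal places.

z(hit rate) = z(0.699) = 0.5215
z(FA) = z(H) − d' = 0.5215 − 1.59 = -1.0685
false-alarm rate = Φ(-1.0685) = 0.1426

false-alarm rate = 0.143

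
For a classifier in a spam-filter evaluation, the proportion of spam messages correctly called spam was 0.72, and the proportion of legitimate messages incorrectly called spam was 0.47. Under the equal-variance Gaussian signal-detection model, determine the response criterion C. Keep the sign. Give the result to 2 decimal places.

z(0.72) = 0.5828, z(0.47) = -0.0753
c = −½·[z(H) + z(FA)] = −0.5 × (0.5828 + (-0.0753)) = -0.25375
c < 0: the classifier has a liberal response bias.

C = -0.25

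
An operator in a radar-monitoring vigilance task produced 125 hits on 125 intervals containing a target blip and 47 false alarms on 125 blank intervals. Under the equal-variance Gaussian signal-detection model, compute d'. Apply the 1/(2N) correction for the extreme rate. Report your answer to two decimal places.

The hit rate is 125/125 = 1, so apply the 1/(2N) correction: H → 1 − 1/(2·125) = 0.99600.
z(H) = z(0.99600) = 2.652
z(FA) = z(0.37600) = -0.316
d' = 2.652 − (-0.316) = 2.968

d' = 2.97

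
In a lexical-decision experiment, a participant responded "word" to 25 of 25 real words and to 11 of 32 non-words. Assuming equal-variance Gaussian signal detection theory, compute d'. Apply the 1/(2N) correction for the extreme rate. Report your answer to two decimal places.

d' = 2.46

The hit rate is 25/25 = 1, so apply the 1/(2N) correction: H → 1 − 1/(2·25) = 0.98000.
z(H) = z(0.98000) = 2.054
z(FA) = z(0.34375) = -0.402
d' = 2.054 − (-0.402) = 2.456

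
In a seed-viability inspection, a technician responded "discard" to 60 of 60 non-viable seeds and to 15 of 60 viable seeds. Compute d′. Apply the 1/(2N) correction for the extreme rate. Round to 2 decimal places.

d′ = 3.07

The hit rate is 60/60 = 1, so apply the 1/(2N) correction: H → 1 − 1/(2·60) = 0.99167.
z(H) = z(0.99167) = 2.394
z(FA) = z(0.25000) = -0.674
d' = 2.394 − (-0.674) = 3.068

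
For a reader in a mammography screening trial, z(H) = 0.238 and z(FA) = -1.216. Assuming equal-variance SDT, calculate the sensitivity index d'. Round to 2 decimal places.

d' = z(H) − z(FA) = 0.238 − (-1.216) = 1.454

d' = 1.45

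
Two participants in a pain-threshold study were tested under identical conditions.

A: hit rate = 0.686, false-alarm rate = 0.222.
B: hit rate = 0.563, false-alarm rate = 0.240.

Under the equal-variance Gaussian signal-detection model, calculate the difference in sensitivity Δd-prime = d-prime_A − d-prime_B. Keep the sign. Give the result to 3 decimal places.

Δd-prime = 0.385

A: z(0.686) = 0.4845, z(0.222) = -0.7655, d' = 1.2500
B: z(0.563) = 0.1586, z(0.240) = -0.7063, d' = 0.8649
Δd' = d'_A − d'_B = 1.2500 − 0.8649 = 0.3851
A has the higher sensitivity.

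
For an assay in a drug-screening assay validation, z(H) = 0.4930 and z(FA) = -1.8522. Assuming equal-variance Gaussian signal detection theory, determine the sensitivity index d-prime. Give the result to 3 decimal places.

d-prime = 2.345

d' = z(H) − z(FA) = 0.4930 − (-1.8522) = 2.3452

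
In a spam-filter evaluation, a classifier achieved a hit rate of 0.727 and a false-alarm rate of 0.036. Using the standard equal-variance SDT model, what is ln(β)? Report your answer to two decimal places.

ln β = 1.44

Φ⁻¹(H) = 0.604
Φ⁻¹(FA) = -1.799
ln β = −½·[z(H)² − z(FA)²] = −0.5 × (0.365 − 3.236) = 1.4355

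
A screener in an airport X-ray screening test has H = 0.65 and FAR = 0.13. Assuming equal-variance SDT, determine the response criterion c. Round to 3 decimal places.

c = 0.371

Φ⁻¹(H) = Φ⁻¹(0.65) = 0.3853
Φ⁻¹(FA) = Φ⁻¹(0.13) = -1.1264
c = −½·[z(H) + z(FA)] = −0.5 × (0.3853 + (-1.1264)) = 0.37055
c > 0: the screener has a conservative response bias.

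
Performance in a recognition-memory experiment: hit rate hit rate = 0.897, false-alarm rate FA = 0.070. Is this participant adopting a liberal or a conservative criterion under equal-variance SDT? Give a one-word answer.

z(H) = 1.265, z(FA) = -1.476
c = −½·(z(H) + z(FA)) = 0.1055
c > 0 → conservative criterion (biased toward responding “no”).

conservative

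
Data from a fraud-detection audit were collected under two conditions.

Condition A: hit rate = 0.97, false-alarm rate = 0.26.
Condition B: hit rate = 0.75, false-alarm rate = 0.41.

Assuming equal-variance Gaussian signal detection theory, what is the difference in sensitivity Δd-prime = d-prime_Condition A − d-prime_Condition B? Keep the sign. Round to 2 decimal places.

Condition A: z(0.97) = 1.881, z(0.26) = -0.643, d' = 2.524
Condition B: z(0.75) = 0.674, z(0.41) = -0.228, d' = 0.902
Δd' = d'_Condition A − d'_Condition B = 2.524 − 0.902 = 1.622
Condition A has the higher sensitivity.

Δd-prime = 1.62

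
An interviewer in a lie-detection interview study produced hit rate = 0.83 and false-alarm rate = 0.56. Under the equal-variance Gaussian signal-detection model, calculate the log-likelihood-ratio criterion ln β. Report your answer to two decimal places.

ln β = -0.44

z(H) = z(0.83) = 0.954
z(FA) = z(0.56) = 0.151
ln β = −½·[z(H)² − z(FA)²] = −0.5 × (0.910 − 0.023) = -0.4435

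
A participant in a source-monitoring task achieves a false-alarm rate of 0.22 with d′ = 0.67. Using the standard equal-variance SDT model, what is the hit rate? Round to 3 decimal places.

z(false-alarm rate) = z(0.22) = -0.7722
z(H) = z(FA) + d' = -0.7722 + 0.67 = -0.1022
hit rate = Φ(-0.1022) = 0.4593

hit rate = 0.459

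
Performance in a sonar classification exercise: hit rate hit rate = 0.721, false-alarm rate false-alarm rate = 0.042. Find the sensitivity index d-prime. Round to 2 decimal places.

z(H) = 0.586
z(FA) = -1.728
d' = z(H) − z(FA) = 0.586 − (-1.728) = 2.314

d-prime = 2.31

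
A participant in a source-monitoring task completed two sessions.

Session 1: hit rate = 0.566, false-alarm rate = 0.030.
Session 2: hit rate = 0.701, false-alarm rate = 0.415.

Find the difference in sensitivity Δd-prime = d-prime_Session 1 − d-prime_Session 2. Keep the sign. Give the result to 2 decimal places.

Session 1: z(0.566) = 0.166, z(0.030) = -1.881, d' = 2.047
Session 2: z(0.701) = 0.527, z(0.415) = -0.215, d' = 0.742
Δd' = d'_Session 1 − d'_Session 2 = 2.047 − 0.742 = 1.305
Session 1 has the higher sensitivity.

Δd-prime = 1.31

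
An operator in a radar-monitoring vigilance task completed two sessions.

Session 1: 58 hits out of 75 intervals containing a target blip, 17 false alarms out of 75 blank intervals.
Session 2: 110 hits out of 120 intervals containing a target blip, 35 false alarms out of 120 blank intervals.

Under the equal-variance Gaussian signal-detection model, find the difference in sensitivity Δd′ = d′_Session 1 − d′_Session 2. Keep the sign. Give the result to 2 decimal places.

Δd′ = -0.43

Session 1: z(0.7733) = 0.750, z(0.2267) = -0.750, d' = 1.500
Session 2: z(0.9167) = 1.383, z(0.2917) = -0.548, d' = 1.931
Δd' = d'_Session 1 − d'_Session 2 = 1.500 − 1.931 = -0.431
Session 2 has the higher sensitivity.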